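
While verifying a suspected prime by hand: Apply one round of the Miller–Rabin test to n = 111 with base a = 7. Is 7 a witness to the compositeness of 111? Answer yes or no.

yes

n − 1 = 110 = 2^1 · 55, so s = 1 and d = 55.
Repeated squaring mod 111: 7^1 ≡ 7, 7^2 ≡ 49, 7^4 ≡ 70, 7^8 ≡ 16, 7^16 ≡ 34, 7^32 ≡ 46.
55 = 32 + 16 + 4 + 2 + 1, so 7^55 ≡ 46·34·70·49·7 ≡ 7 (mod 111).
x_0 = 7^55 mod 111 = 7.
x_0 ∉ {1, 110} and s = 1, so 7 is a Miller–Rabin witness and 111 is composite.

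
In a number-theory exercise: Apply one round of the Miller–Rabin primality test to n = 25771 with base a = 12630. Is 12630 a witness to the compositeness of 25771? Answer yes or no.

n − 1 = 25770 = 2^1 · 12885, so s = 1 and d = 12885.
Repeated squaring mod 25771: 12630^1 ≡ 12630, 12630^2 ≡ 20181, 12630^4 ≡ 13648, 12630^8 ≡ 20887, 12630^16 ≡ 15281, 12630^32 ≡ 23701, 12630^64 ≡ 6914, 12630^128 ≡ 23962, 12630^256 ≡ 25335, 12630^512 ≡ 9699, 12630^1024 ≡ 6451, 12630^2048 ≡ 21007, 12630^4096 ≡ 17216, 12630^8192 ≡ 24156.
12885 = 8192 + 4096 + 512 + 64 + 16 + 4 + 1, so 12630^12885 ≡ 24156·17216·9699·6914·15281·13648·12630 ≡ 25770 (mod 25771).
x_0 = 12630^12885 mod 25771 = 25770.
x_0 = 25770 ≡ −1, so 12630 is not a witness.

no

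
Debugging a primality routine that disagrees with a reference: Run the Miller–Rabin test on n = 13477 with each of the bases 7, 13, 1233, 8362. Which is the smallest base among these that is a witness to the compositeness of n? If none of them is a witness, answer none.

none

n − 1 = 13476 = 2^2 · 3369, so s = 2 and d = 3369.
Base 7: x_0 = 7^3369 mod 13477 = 1. x_0 = 1, so 7 is not a witness.
Base 13: x_0 = 13^3369 mod 13477 = 13476. x_0 = 13476 ≡ −1, so 13 is not a witness.
Base 1233: x_0 = 1233^3369 mod 13477 = 5949. x_0 is neither 1 nor 13476, so continue squaring. x_1 = 5949^2 mod 13477 = 13476. x_1 ≡ −1, so 1233 is not a witness.
Base 8362: x_0 = 8362^3369 mod 13477 = 7528. x_0 is neither 1 nor 13476, so continue squaring. x_1 = 7528^2 mod 13477 = 13476. x_1 ≡ −1, so 8362 is not a witness.
No listed base is a witness for 13477.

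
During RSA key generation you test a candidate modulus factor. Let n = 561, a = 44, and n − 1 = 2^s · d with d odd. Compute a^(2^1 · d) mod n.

n − 1 = 560 = 2^4 · 35, so s = 4 and d = 35.
x_0 = 44^35 mod 561 = 473.
x_1 = 473^2 mod 561 = 451.

451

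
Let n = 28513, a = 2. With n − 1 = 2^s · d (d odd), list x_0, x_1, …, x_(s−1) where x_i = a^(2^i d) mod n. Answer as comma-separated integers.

n − 1 = 28512 = 2^5 · 891, so s = 5 and d = 891.
x_0 = 2^891 mod 28513 = 1075.
x_1 = 1075^2 mod 28513 = 15105.
x_2 = 15105^2 mod 28513 = 28512.
x_3 = 28512^2 mod 28513 = 1.
x_4 = 1^2 mod 28513 = 1.

1075, 15105, 28512, 1, 1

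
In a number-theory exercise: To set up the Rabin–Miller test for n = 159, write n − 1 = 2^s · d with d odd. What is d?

79

Halving: 158 → 79; 79 is odd.
So 158 = 2^1 · 79.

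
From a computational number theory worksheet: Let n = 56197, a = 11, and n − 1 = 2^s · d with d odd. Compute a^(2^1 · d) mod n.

n − 1 = 56196 = 2^2 · 14049, so s = 2 and d = 14049.
By repeated squaring, 11^14049 ≡ 56196 (mod 56197).
x_0 = 56196.
x_1 = 56196^2 mod 56197 = 1.

1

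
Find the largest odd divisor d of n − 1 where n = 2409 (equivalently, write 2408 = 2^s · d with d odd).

Halving: 2408 → 1204 → 602 → 301; 301 is odd.
So 2408 = 2^3 · 301.

301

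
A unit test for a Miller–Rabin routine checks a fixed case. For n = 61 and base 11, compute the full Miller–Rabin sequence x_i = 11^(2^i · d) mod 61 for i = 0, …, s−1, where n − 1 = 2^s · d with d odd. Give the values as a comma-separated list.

50, 60

n − 1 = 60 = 2^2 · 15, so s = 2 and d = 15.
x_0 = 11^15 mod 61 = 50.
x_1 = 50^2 mod 61 = 60.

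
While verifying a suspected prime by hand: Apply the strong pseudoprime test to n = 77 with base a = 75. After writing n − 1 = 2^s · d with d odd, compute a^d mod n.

n − 1 = 76 = 2^2 · 19, so s = 2 and d = 19.
Repeated squaring mod 77: 75^1 ≡ 75, 75^2 ≡ 4, 75^4 ≡ 16, 75^8 ≡ 25, 75^16 ≡ 9.
19 = 16 + 2 + 1, so 75^19 ≡ 9·4·75 ≡ 5 (mod 77).

5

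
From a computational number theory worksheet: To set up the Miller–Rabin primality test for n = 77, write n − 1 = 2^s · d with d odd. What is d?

19

Halving: 76 → 38 → 19; 19 is odd.
So 76 = 2^2 · 19.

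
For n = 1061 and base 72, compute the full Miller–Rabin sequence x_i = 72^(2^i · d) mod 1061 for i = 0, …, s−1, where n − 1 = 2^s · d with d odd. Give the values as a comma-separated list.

n − 1 = 1060 = 2^2 · 265, so s = 2 and d = 265.
x_0 = 72^265 mod 1061 = 958.
x_1 = 958^2 mod 1061 = 1060.

958, 1060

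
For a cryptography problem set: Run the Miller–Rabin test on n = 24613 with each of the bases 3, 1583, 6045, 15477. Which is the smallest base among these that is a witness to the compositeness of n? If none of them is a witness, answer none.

3

n − 1 = 24612 = 2^2 · 6153, so s = 2 and d = 6153.
Base 3: x_0 = 3^6153 mod 24613 = 18902. x_0 is neither 1 nor 24612, so continue squaring. x_1 = 18902^2 mod 24613 = 3296. Reached i = s−1 = 1 without hitting −1: 3 is a Miller–Rabin witness and 24613 is composite.
Base 1583: x_0 = 1583^6153 mod 24613 = 13631. x_0 is neither 1 nor 24612, so continue squaring. x_1 = 13631^2 mod 24613 = 624. Reached i = s−1 = 1 without hitting −1: 1583 is a Miller–Rabin witness and 24613 is composite.
Base 6045: x_0 = 6045^6153 mod 24613 = 15980. x_0 is neither 1 nor 24612, so continue squaring. x_1 = 15980^2 mod 24613 = 525. Reached i = s−1 = 1 without hitting −1: 6045 is a Miller–Rabin witness and 24613 is composite.
Base 15477: x_0 = 15477^6153 mod 24613 = 15081. x_0 is neither 1 nor 24612, so continue squaring. x_1 = 15081^2 mod 24613 = 12441. Reached i = s−1 = 1 without hitting −1: 15477 is a Miller–Rabin witness and 24613 is composite.
The smallest witness among the given bases is 3.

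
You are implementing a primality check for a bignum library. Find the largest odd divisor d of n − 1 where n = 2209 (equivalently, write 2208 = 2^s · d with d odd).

69

Halving: 2208 → 1104 → 552 → 276 → 138 → 69; 69 is odd.
So 2208 = 2^5 · 69.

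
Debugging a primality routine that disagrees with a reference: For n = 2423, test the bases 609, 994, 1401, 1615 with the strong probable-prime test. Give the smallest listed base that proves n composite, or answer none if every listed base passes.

none

n − 1 = 2422 = 2^1 · 1211, so s = 1 and d = 1211.
Base 609: x_0 = 609^1211 mod 2423 = 2422. x_0 = 2422 ≡ −1, so 609 is not a witness.
Base 994: x_0 = 994^1211 mod 2423 = 1. x_0 = 1, so 994 is not a witness.
Base 1401: x_0 = 1401^1211 mod 2423 = 2422. x_0 = 2422 ≡ −1, so 1401 is not a witness.
Base 1615: x_0 = 1615^1211 mod 2423 = 2422. x_0 = 2422 ≡ −1, so 1615 is not a witness.
No listed base is a witness for 2423.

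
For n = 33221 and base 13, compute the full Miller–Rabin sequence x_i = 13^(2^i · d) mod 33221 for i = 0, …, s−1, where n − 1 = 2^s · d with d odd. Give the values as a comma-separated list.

12102, 20236

n − 1 = 33220 = 2^2 · 8305, so s = 2 and d = 8305.
x_0 = 13^8305 mod 33221 = 12102.
x_1 = 12102^2 mod 33221 = 20236.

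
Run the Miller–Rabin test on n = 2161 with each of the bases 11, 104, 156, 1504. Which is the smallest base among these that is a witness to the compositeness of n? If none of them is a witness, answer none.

n − 1 = 2160 = 2^4 · 135, so s = 4 and d = 135.
Base 11: x_0 = 11^135 mod 2161 = 2014. x_0 is neither 1 nor 2160, so continue squaring. x_1 = 2014^2 mod 2161 = 2160. x_1 ≡ −1, so 11 is not a witness.
Base 104: x_0 = 104^135 mod 2161 = 335. x_0 is neither 1 nor 2160, so continue squaring. x_1 = 335^2 mod 2161 = 2014. x_2 = 2014^2 mod 2161 = 2160. x_2 ≡ −1, so 104 is not a witness.
Base 156: x_0 = 156^135 mod 2161 = 458. x_0 is neither 1 nor 2160, so continue squaring. x_1 = 458^2 mod 2161 = 147. x_2 = 147^2 mod 2161 = 2160. x_2 ≡ −1, so 156 is not a witness.
Base 1504: x_0 = 1504^135 mod 2161 = 410. x_0 is neither 1 nor 2160, so continue squaring. x_1 = 410^2 mod 2161 = 1703. x_2 = 1703^2 mod 2161 = 147. x_3 = 147^2 mod 2161 = 2160. x_3 ≡ −1, so 1504 is not a witness.
No listed base is a witness for 2161.

none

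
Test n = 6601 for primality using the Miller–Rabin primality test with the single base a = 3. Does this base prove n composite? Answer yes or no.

n − 1 = 6600 = 2^3 · 825, so s = 3 and d = 825.
x_0 = 3^825 mod 6601 = 3037.
x_0 is neither 1 nor 6600, so continue squaring.
x_1 = 3037^2 mod 6601 = 1772.
x_2 = 1772^2 mod 6601 = 4509.
Reached i = s−1 = 2 without hitting −1: 3 is a Miller–Rabin witness and 6601 is composite.

yes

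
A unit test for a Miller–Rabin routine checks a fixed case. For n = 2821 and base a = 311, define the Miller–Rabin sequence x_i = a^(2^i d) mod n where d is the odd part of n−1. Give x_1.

1

n − 1 = 2820 = 2^2 · 705, so s = 2 and d = 705.
x_0 = 311^705 mod 2821 = 2729.
x_1 = 2729^2 mod 2821 = 1.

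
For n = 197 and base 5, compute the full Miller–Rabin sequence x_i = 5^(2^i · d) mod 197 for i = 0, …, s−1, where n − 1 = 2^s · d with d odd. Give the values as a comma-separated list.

183, 196

n − 1 = 196 = 2^2 · 49, so s = 2 and d = 49.
x_0 = 5^49 mod 197 = 183.
x_1 = 183^2 mod 197 = 196.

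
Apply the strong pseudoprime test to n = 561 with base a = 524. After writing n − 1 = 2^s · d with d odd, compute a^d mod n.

n − 1 = 560 = 2^4 · 35, so s = 4 and d = 35.
524^35 mod 561 = 296.

296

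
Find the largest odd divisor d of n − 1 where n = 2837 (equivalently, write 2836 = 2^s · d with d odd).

Halving: 2836 → 1418 → 709; 709 is odd.
So 2836 = 2^2 · 709.

709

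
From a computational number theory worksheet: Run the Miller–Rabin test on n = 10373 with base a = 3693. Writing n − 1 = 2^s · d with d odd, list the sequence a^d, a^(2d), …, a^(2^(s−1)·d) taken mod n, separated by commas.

7178, 993

n − 1 = 10372 = 2^2 · 2593, so s = 2 and d = 2593.
x_0 = 3693^2593 mod 10373 = 7178.
x_1 = 7178^2 mod 10373 = 993.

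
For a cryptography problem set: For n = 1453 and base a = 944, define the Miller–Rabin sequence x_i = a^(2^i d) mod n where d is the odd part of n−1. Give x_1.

1452

n − 1 = 1452 = 2^2 · 363, so s = 2 and d = 363.
x_0 = 944^363 mod 1453 = 956.
x_1 = 956^2 mod 1453 = 1452.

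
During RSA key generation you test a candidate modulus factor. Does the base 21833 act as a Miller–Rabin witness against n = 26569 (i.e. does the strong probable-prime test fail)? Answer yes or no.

no

n − 1 = 26568 = 2^3 · 3321, so s = 3 and d = 3321.
x_0 = 21833^3321 mod 26569 = 26568.
x_0 = 26568 ≡ −1, so 21833 is not a witness.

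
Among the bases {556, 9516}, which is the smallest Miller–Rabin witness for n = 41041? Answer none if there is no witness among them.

9516

n − 1 = 41040 = 2^4 · 2565, so s = 4 and d = 2565.
Base 556: x_0 = 556^2565 mod 41041 = 41040. x_0 = 41040 ≡ −1, so 556 is not a witness.
Base 9516: x_0 = 9516^2565 mod 41041 = 22672. x_0 is neither 1 nor 41040, so continue squaring. x_1 = 22672^2 mod 41041 = 22100. x_2 = 22100^2 mod 41041 = 22100. x_3 = 22100^2 mod 41041 = 22100. Reached i = s−1 = 3 without hitting −1: 9516 is a Miller–Rabin witness and 41041 is composite.
The smallest witness among the given bases is 9516.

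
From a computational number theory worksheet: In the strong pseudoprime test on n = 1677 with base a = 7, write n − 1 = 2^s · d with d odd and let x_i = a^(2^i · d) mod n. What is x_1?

1369

n − 1 = 1676 = 2^2 · 419, so s = 2 and d = 419.
x_0 = 7^419 mod 1677 = 1198.
x_1 = 1198^2 mod 1677 = 1369.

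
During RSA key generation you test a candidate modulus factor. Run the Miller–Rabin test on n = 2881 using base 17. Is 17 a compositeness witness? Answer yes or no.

n − 1 = 2880 = 2^6 · 45, so s = 6 and d = 45.
Repeated squaring mod 2881: 17^1 ≡ 17, 17^2 ≡ 289, 17^4 ≡ 2853, 17^8 ≡ 784, 17^16 ≡ 1003, 17^32 ≡ 540.
45 = 32 + 8 + 4 + 1, so 17^45 ≡ 540·784·2853·17 ≡ 828 (mod 2881).
x_0 = 17^45 mod 2881 = 828.
x_0 is neither 1 nor 2880, so continue squaring.
x_1 = 828^2 mod 2881 = 2787.
x_2 = 2787^2 mod 2881 = 193.
x_3 = 193^2 mod 2881 = 2677.
x_4 = 2677^2 mod 2881 = 1282.
x_5 = 1282^2 mod 2881 = 1354.
Reached i = s−1 = 5 without hitting −1: 17 is a Miller–Rabin witness and 2881 is composite.

yes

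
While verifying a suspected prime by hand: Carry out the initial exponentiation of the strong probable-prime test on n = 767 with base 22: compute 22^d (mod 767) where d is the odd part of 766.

n − 1 = 766 = 2^1 · 383, so s = 1 and d = 383.
22^383 mod 767 = 666.

666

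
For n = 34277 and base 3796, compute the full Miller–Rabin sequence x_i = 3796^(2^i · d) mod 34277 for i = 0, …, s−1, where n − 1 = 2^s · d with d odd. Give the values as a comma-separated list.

31715, 16937

n − 1 = 34276 = 2^2 · 8569, so s = 2 and d = 8569.
x_0 = 3796^8569 mod 34277 = 31715.
x_1 = 31715^2 mod 34277 = 16937.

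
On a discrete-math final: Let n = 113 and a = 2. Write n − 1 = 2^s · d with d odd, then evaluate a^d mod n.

n − 1 = 112 = 2^4 · 7, so s = 4 and d = 7.
By repeated squaring, 2^7 ≡ 15 (mod 113).

15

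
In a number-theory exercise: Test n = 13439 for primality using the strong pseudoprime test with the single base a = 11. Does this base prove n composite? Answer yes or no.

yes

n − 1 = 13438 = 2^1 · 6719, so s = 1 and d = 6719.
x_0 = 11^6719 mod 13439 = 2339.
x_0 ∉ {1, 13438} and s = 1, so 11 is a Miller–Rabin witness and 13439 is composite.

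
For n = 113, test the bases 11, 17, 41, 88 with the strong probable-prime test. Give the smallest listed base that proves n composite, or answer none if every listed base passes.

none

n − 1 = 112 = 2^4 · 7, so s = 4 and d = 7.
Base 11: x_0 = 11^7 mod 113 = 95. x_0 is neither 1 nor 112, so continue squaring. x_1 = 95^2 mod 113 = 98. x_2 = 98^2 mod 113 = 112. x_2 ≡ −1, so 11 is not a witness.
Base 17: x_0 = 17^7 mod 113 = 78. x_0 is neither 1 nor 112, so continue squaring. x_1 = 78^2 mod 113 = 95. x_2 = 95^2 mod 113 = 98. x_3 = 98^2 mod 113 = 112. x_3 ≡ −1, so 17 is not a witness.
Base 41: x_0 = 41^7 mod 113 = 44. x_0 is neither 1 nor 112, so continue squaring. x_1 = 44^2 mod 113 = 15. x_2 = 15^2 mod 113 = 112. x_2 ≡ −1, so 41 is not a witness.
Base 88: x_0 = 88^7 mod 113 = 44. x_0 is neither 1 nor 112, so continue squaring. x_1 = 44^2 mod 113 = 15. x_2 = 15^2 mod 113 = 112. x_2 ≡ −1, so 88 is not a witness.
No listed base is a witness for 113.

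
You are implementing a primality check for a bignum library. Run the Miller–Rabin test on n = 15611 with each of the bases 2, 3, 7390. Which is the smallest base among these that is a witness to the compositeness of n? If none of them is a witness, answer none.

n − 1 = 15610 = 2^1 · 7805, so s = 1 and d = 7805.
Base 2: x_0 = 2^7805 mod 15611 = 9802. x_0 ∉ {1, 15610} and s = 1, so 2 is a Miller–Rabin witness and 15611 is composite.
Base 3: x_0 = 3^7805 mod 15611 = 15418. x_0 ∉ {1, 15610} and s = 1, so 3 is a Miller–Rabin witness and 15611 is composite.
Base 7390: x_0 = 7390^7805 mod 15611 = 12691. x_0 ∉ {1, 15610} and s = 1, so 7390 is a Miller–Rabin witness and 15611 is composite.
The smallest witness among the given bases is 2.

2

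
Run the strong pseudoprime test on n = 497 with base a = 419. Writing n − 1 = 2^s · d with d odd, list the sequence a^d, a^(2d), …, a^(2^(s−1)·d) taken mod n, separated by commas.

202, 50, 15, 225

n − 1 = 496 = 2^4 · 31, so s = 4 and d = 31.
x_0 = 419^31 mod 497 = 202.
x_1 = 202^2 mod 497 = 50.
x_2 = 50^2 mod 497 = 15.
x_3 = 15^2 mod 497 = 225.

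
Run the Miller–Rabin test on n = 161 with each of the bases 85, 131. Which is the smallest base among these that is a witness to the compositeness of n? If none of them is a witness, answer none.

85

n − 1 = 160 = 2^5 · 5, so s = 5 and d = 5.
Base 85: x_0 = 85^5 mod 161 = 29. x_0 is neither 1 nor 160, so continue squaring. x_1 = 29^2 mod 161 = 36. x_2 = 36^2 mod 161 = 8. x_3 = 8^2 mod 161 = 64. x_4 = 64^2 mod 161 = 71. Reached i = s−1 = 4 without hitting −1: 85 is a Miller–Rabin witness and 161 is composite.
Base 131: x_0 = 131^5 mod 161 = 52. x_0 is neither 1 nor 160, so continue squaring. x_1 = 52^2 mod 161 = 128. x_2 = 128^2 mod 161 = 123. x_3 = 123^2 mod 161 = 156. x_4 = 156^2 mod 161 = 25. Reached i = s−1 = 4 without hitting −1: 131 is a Miller–Rabin witness and 161 is composite.
The smallest witness among the given bases is 85.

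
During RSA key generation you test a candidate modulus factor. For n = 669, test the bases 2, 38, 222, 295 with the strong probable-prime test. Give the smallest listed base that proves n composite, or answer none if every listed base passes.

n − 1 = 668 = 2^2 · 167, so s = 2 and d = 167.
Base 2: x_0 = 2^167 mod 669 = 461. x_0 is neither 1 nor 668, so continue squaring. x_1 = 461^2 mod 669 = 448. Reached i = s−1 = 1 without hitting −1: 2 is a Miller–Rabin witness and 669 is composite.
Base 38: x_0 = 38^167 mod 669 = 647. x_0 is neither 1 nor 668, so continue squaring. x_1 = 647^2 mod 669 = 484. Reached i = s−1 = 1 without hitting −1: 38 is a Miller–Rabin witness and 669 is composite.
Base 222: x_0 = 222^167 mod 669 = 222. x_0 is neither 1 nor 668, so continue squaring. x_1 = 222^2 mod 669 = 447. Reached i = s−1 = 1 without hitting −1: 222 is a Miller–Rabin witness and 669 is composite.
Base 295: x_0 = 295^167 mod 669 = 133. x_0 is neither 1 nor 668, so continue squaring. x_1 = 133^2 mod 669 = 295. Reached i = s−1 = 1 without hitting −1: 295 is a Miller–Rabin witness and 669 is composite.
The smallest witness among the given bases is 2.

2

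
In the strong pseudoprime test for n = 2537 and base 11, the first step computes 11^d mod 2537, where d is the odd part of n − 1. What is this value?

n − 1 = 2536 = 2^3 · 317, so s = 3 and d = 317.
Repeated squaring mod 2537: 11^1 ≡ 11, 11^2 ≡ 121, 11^4 ≡ 1956, 11^8 ≡ 140, 11^16 ≡ 1841, 11^32 ≡ 2386, 11^64 ≡ 2505, 11^128 ≡ 1024, 11^256 ≡ 795.
317 = 256 + 32 + 16 + 8 + 4 + 1, so 11^317 ≡ 795·2386·1841·140·1956·11 ≡ 1927 (mod 2537).

1927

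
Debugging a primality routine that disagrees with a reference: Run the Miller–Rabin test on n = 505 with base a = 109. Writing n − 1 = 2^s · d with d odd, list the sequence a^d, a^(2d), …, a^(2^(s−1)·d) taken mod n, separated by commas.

184, 21, 441

n − 1 = 504 = 2^3 · 63, so s = 3 and d = 63.
x_0 = 109^63 mod 505 = 184.
x_1 = 184^2 mod 505 = 21.
x_2 = 21^2 mod 505 = 441.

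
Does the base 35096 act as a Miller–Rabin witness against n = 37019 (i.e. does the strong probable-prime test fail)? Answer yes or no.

n − 1 = 37018 = 2^1 · 18509, so s = 1 and d = 18509.
x_0 = 35096^18509 mod 37019 = 37018.
x_0 = 37018 ≡ −1, so 35096 is not a witness.

no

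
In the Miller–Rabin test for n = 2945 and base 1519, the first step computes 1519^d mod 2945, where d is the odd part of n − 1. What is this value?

1519

n − 1 = 2944 = 2^7 · 23, so s = 7 and d = 23.
1519^23 mod 2945 = 1519.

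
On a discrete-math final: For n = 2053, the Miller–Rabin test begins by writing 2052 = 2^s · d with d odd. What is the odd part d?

Halving: 2052 → 1026 → 513; 513 is odd.
So 2052 = 2^2 · 513.

513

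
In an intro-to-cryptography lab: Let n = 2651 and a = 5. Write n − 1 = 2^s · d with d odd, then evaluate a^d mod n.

n − 1 = 2650 = 2^1 · 1325, so s = 1 and d = 1325.
5^1325 mod 2651 = 474.

474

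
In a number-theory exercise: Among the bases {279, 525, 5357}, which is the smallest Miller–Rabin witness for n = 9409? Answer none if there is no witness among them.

n − 1 = 9408 = 2^6 · 147, so s = 6 and d = 147.
Base 279: x_0 = 279^147 mod 9409 = 1667. x_0 is neither 1 nor 9408, so continue squaring. x_1 = 1667^2 mod 9409 = 3234. x_2 = 3234^2 mod 9409 = 5357. x_3 = 5357^2 mod 9409 = 9408. x_3 ≡ −1, so 279 is not a witness.
Base 525: x_0 = 525^147 mod 9409 = 7295. x_0 is neither 1 nor 9408, so continue squaring. x_1 = 7295^2 mod 9409 = 9130. x_2 = 9130^2 mod 9409 = 2569. x_3 = 2569^2 mod 9409 = 4052. x_4 = 4052^2 mod 9409 = 9408. x_4 ≡ −1, so 525 is not a witness.
Base 5357: x_0 = 5357^147 mod 9409 = 4052. x_0 is neither 1 nor 9408, so continue squaring. x_1 = 4052^2 mod 9409 = 9408. x_1 ≡ −1, so 5357 is not a witness.
No listed base is a witness for 9409.

none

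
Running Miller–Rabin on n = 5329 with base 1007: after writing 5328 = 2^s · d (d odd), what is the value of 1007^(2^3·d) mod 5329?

n − 1 = 5328 = 2^4 · 333, so s = 4 and d = 333.
x_0 = 1007^333 mod 5329 = 4256.
x_1 = 4256^2 mod 5329 = 265.
x_2 = 265^2 mod 5329 = 948.
x_3 = 948^2 mod 5329 = 3432.

3432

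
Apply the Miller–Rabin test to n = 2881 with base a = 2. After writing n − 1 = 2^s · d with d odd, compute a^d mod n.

1599

n − 1 = 2880 = 2^6 · 45, so s = 6 and d = 45.
2^45 mod 2881 = 1599.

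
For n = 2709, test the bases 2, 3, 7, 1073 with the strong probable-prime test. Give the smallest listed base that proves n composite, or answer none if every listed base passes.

2

n − 1 = 2708 = 2^2 · 677, so s = 2 and d = 677.
Base 2: x_0 = 2^677 mod 2709 = 32. x_0 is neither 1 nor 2708, so continue squaring. x_1 = 32^2 mod 2709 = 1024. Reached i = s−1 = 1 without hitting −1: 2 is a Miller–Rabin witness and 2709 is composite.
Base 3: x_0 = 3^677 mod 2709 = 243. x_0 is neither 1 nor 2708, so continue squaring. x_1 = 243^2 mod 2709 = 2160. Reached i = s−1 = 1 without hitting −1: 3 is a Miller–Rabin witness and 2709 is composite.
Base 7: x_0 = 7^677 mod 2709 = 553. x_0 is neither 1 nor 2708, so continue squaring. x_1 = 553^2 mod 2709 = 2401. Reached i = s−1 = 1 without hitting −1: 7 is a Miller–Rabin witness and 2709 is composite.
Base 1073: x_0 = 1073^677 mod 2709 = 914. x_0 is neither 1 nor 2708, so continue squaring. x_1 = 914^2 mod 2709 = 1024. Reached i = s−1 = 1 without hitting −1: 1073 is a Miller–Rabin witness and 2709 is composite.
The smallest witness among the given bases is 2.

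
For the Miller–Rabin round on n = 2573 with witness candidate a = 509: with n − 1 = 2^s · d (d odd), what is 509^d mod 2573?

879

n − 1 = 2572 = 2^2 · 643, so s = 2 and d = 643.
By repeated squaring, 509^643 ≡ 879 (mod 2573).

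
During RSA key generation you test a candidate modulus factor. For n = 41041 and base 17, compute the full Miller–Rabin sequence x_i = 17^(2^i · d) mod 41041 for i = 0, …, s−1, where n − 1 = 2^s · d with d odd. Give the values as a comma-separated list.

33032, 38039, 24025, 1

n − 1 = 41040 = 2^4 · 2565, so s = 4 and d = 2565.
x_0 = 17^2565 mod 41041 = 33032.
x_1 = 33032^2 mod 41041 = 38039.
x_2 = 38039^2 mod 41041 = 24025.
x_3 = 24025^2 mod 41041 = 1.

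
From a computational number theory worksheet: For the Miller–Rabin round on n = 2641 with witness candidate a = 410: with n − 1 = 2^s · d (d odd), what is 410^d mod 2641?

n − 1 = 2640 = 2^4 · 165, so s = 4 and d = 165.
410^165 mod 2641 = 1217.

1217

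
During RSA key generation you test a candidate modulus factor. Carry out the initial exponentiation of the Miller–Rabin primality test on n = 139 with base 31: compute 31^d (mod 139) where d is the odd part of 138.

1

n − 1 = 138 = 2^1 · 69, so s = 1 and d = 69.
By repeated squaring, 31^69 ≡ 1 (mod 139).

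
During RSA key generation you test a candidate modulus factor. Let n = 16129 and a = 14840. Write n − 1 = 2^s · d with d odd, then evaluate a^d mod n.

n − 1 = 16128 = 2^8 · 63, so s = 8 and d = 63.
Repeated squaring mod 16129: 14840^1 ≡ 14840, 14840^2 ≡ 234, 14840^4 ≡ 6369, 14840^8 ≡ 15855, 14840^16 ≡ 10560, 14840^32 ≡ 13823.
63 = 32 + 16 + 8 + 4 + 2 + 1, so 14840^63 ≡ 13823·10560·15855·6369·234·14840 ≡ 4571 (mod 16129).

4571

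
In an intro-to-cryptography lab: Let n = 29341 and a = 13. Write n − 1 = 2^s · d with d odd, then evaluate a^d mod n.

8541

n − 1 = 29340 = 2^2 · 7335, so s = 2 and d = 7335.
Repeated squaring mod 29341: 13^1 ≡ 13, 13^2 ≡ 169, 13^4 ≡ 28561, 13^8 ≡ 21580, 13^16 ≡ 25389, 13^32 ≡ 8892, 13^64 ≡ 23010, 13^128 ≡ 1755, 13^256 ≡ 28561, 13^512 ≡ 21580, 13^1024 ≡ 25389, 13^2048 ≡ 8892, 13^4096 ≡ 23010.
7335 = 4096 + 2048 + 1024 + 128 + 32 + 4 + 2 + 1, so 13^7335 ≡ 23010·8892·25389·1755·8892·28561·169·13 ≡ 8541 (mod 29341).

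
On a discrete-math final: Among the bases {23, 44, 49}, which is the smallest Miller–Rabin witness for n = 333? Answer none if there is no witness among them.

n − 1 = 332 = 2^2 · 83, so s = 2 and d = 83.
Base 23: x_0 = 23^83 mod 333 = 29. x_0 is neither 1 nor 332, so continue squaring. x_1 = 29^2 mod 333 = 175. Reached i = s−1 = 1 without hitting −1: 23 is a Miller–Rabin witness and 333 is composite.
Base 44: x_0 = 44^83 mod 333 = 197. x_0 is neither 1 nor 332, so continue squaring. x_1 = 197^2 mod 333 = 181. Reached i = s−1 = 1 without hitting −1: 44 is a Miller–Rabin witness and 333 is composite.
Base 49: x_0 = 49^83 mod 333 = 70. x_0 is neither 1 nor 332, so continue squaring. x_1 = 70^2 mod 333 = 238. Reached i = s−1 = 1 without hitting −1: 49 is a Miller–Rabin witness and 333 is composite.
The smallest witness among the given bases is 23.

23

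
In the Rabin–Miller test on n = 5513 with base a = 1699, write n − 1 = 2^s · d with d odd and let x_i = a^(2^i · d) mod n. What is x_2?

2710

n − 1 = 5512 = 2^3 · 689, so s = 3 and d = 689.
x_0 = 1699^689 mod 5513 = 2458.
x_1 = 2458^2 mod 5513 = 5029.
x_2 = 5029^2 mod 5513 = 2710.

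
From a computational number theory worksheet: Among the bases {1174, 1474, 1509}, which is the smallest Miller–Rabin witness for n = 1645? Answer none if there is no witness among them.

n − 1 = 1644 = 2^2 · 411, so s = 2 and d = 411.
Base 1174: x_0 = 1174^411 mod 1645 = 1644. x_0 = 1644 ≡ −1, so 1174 is not a witness.
Base 1474: x_0 = 1474^411 mod 1645 = 1254. x_0 is neither 1 nor 1644, so continue squaring. x_1 = 1254^2 mod 1645 = 1541. Reached i = s−1 = 1 without hitting −1: 1474 is a Miller–Rabin witness and 1645 is composite.
Base 1509: x_0 = 1509^411 mod 1645 = 1219. x_0 is neither 1 nor 1644, so continue squaring. x_1 = 1219^2 mod 1645 = 526. Reached i = s−1 = 1 without hitting −1: 1509 is a Miller–Rabin witness and 1645 is composite.
The smallest witness among the given bases is 1474.

1474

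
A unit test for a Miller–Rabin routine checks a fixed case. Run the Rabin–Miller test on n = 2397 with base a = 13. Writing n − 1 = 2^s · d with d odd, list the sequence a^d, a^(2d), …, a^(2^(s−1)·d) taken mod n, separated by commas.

n − 1 = 2396 = 2^2 · 599, so s = 2 and d = 599.
x_0 = 13^599 mod 2397 = 718.
x_1 = 718^2 mod 2397 = 169.

718, 169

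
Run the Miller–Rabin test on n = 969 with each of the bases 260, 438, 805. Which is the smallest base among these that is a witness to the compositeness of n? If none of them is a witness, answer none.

n − 1 = 968 = 2^3 · 121, so s = 3 and d = 121.
Base 260: x_0 = 260^121 mod 969 = 794. x_0 is neither 1 nor 968, so continue squaring. x_1 = 794^2 mod 969 = 586. x_2 = 586^2 mod 969 = 370. Reached i = s−1 = 2 without hitting −1: 260 is a Miller–Rabin witness and 969 is composite.
Base 438: x_0 = 438^121 mod 969 = 438. x_0 is neither 1 nor 968, so continue squaring. x_1 = 438^2 mod 969 = 951. x_2 = 951^2 mod 969 = 324. Reached i = s−1 = 2 without hitting −1: 438 is a Miller–Rabin witness and 969 is composite.
Base 805: x_0 = 805^121 mod 969 = 691. x_0 is neither 1 nor 968, so continue squaring. x_1 = 691^2 mod 969 = 733. x_2 = 733^2 mod 969 = 463. Reached i = s−1 = 2 without hitting −1: 805 is a Miller–Rabin witness and 969 is composite.
The smallest witness among the given bases is 260.

260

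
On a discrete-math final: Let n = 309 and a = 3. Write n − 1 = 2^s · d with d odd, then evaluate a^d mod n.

n − 1 = 308 = 2^2 · 77, so s = 2 and d = 77.
3^77 mod 309 = 216.

216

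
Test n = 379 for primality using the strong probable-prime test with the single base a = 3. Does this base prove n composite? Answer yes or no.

no

n − 1 = 378 = 2^1 · 189, so s = 1 and d = 189.
Repeated squaring mod 379: 3^1 ≡ 3, 3^2 ≡ 9, 3^4 ≡ 81, 3^8 ≡ 118, 3^16 ≡ 280, 3^32 ≡ 326, 3^64 ≡ 156, 3^128 ≡ 80.
189 = 128 + 32 + 16 + 8 + 4 + 1, so 3^189 ≡ 80·326·280·118·81·3 ≡ 378 (mod 379).
x_0 = 3^189 mod 379 = 378.
x_0 = 378 ≡ −1, so 3 is not a witness.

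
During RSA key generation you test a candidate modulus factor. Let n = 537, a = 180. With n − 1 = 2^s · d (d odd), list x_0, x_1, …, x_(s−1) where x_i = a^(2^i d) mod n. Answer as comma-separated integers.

180, 180, 180

n − 1 = 536 = 2^3 · 67, so s = 3 and d = 67.
x_0 = 180^67 mod 537 = 180.
x_1 = 180^2 mod 537 = 180.
x_2 = 180^2 mod 537 = 180.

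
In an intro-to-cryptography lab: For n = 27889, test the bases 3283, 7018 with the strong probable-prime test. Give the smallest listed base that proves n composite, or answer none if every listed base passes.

n − 1 = 27888 = 2^4 · 1743, so s = 4 and d = 1743.
Base 3283: x_0 = 3283^1743 mod 27889 = 27888. x_0 = 27888 ≡ −1, so 3283 is not a witness.
Base 7018: x_0 = 7018^1743 mod 27889 = 1. x_0 = 1, so 7018 is not a witness.
No listed base is a witness for 27889.

none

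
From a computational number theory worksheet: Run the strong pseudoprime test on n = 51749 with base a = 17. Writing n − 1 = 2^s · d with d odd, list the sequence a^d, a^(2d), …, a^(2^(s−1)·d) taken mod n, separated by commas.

1, 1

n − 1 = 51748 = 2^2 · 12937, so s = 2 and d = 12937.
x_0 = 17^12937 mod 51749 = 1.
x_1 = 1^2 mod 51749 = 1.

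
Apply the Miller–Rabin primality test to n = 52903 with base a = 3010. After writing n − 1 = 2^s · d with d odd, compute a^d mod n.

52902

n − 1 = 52902 = 2^1 · 26451, so s = 1 and d = 26451.
3010^26451 mod 52903 = 52902.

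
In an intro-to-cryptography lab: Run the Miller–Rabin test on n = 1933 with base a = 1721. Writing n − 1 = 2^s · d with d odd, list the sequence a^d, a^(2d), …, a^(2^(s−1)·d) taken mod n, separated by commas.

1932, 1

n − 1 = 1932 = 2^2 · 483, so s = 2 and d = 483.
x_0 = 1721^483 mod 1933 = 1932.
x_1 = 1932^2 mod 1933 = 1.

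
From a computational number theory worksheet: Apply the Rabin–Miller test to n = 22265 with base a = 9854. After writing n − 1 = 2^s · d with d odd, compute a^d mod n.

n − 1 = 22264 = 2^3 · 2783, so s = 3 and d = 2783.
Repeated squaring mod 22265: 9854^1 ≡ 9854, 9854^2 ≡ 3651, 9854^4 ≡ 15331, 9854^8 ≡ 10221, 9854^16 ≡ 1461, 9854^32 ≡ 19346, 9854^64 ≡ 15331, 9854^128 ≡ 10221, 9854^256 ≡ 1461, 9854^512 ≡ 19346, 9854^1024 ≡ 15331, 9854^2048 ≡ 10221.
2783 = 2048 + 512 + 128 + 64 + 16 + 8 + 4 + 2 + 1, so 9854^2783 ≡ 10221·19346·10221·15331·1461·10221·15331·3651·9854 ≡ 18979 (mod 22265).

18979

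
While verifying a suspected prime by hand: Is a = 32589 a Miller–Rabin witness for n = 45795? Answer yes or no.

n − 1 = 45794 = 2^1 · 22897, so s = 1 and d = 22897.
x_0 = 32589^22897 mod 45795 = 17679.
x_0 ∉ {1, 45794} and s = 1, so 32589 is a Miller–Rabin witness and 45795 is composite.

yes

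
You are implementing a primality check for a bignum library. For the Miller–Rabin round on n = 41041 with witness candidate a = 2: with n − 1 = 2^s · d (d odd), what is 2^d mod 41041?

27994

n − 1 = 41040 = 2^4 · 2565, so s = 4 and d = 2565.
2^2565 mod 41041 = 27994.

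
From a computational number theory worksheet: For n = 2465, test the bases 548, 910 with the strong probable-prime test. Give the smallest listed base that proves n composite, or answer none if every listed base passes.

910

n − 1 = 2464 = 2^5 · 77, so s = 5 and d = 77.
Base 548: x_0 = 548^77 mod 2465 = 1143. x_0 is neither 1 nor 2464, so continue squaring. x_1 = 1143^2 mod 2465 = 2464. x_1 ≡ −1, so 548 is not a witness.
Base 910: x_0 = 910^77 mod 2465 = 365. x_0 is neither 1 nor 2464, so continue squaring. x_1 = 365^2 mod 2465 = 115. x_2 = 115^2 mod 2465 = 900. x_3 = 900^2 mod 2465 = 1480. x_4 = 1480^2 mod 2465 = 1480. Reached i = s−1 = 4 without hitting −1: 910 is a Miller–Rabin witness and 2465 is composite.
The smallest witness among the given bases is 910.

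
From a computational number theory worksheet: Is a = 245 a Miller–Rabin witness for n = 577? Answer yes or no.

no

n − 1 = 576 = 2^6 · 9, so s = 6 and d = 9.
x_0 = 245^9 mod 577 = 494.
x_0 is neither 1 nor 576, so continue squaring.
x_1 = 494^2 mod 577 = 542.
x_2 = 542^2 mod 577 = 71.
x_3 = 71^2 mod 577 = 425.
x_4 = 425^2 mod 577 = 24.
x_5 = 24^2 mod 577 = 576.
x_5 ≡ −1, so 245 is not a witness.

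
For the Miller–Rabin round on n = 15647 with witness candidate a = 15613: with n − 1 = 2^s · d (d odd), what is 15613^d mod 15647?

n − 1 = 15646 = 2^1 · 7823, so s = 1 and d = 7823.
15613^7823 mod 15647 = 1.

1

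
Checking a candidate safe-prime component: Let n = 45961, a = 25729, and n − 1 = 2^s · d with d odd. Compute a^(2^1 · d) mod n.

17867

n − 1 = 45960 = 2^3 · 5745, so s = 3 and d = 5745.
x_0 = 25729^5745 mod 45961 = 14049.
x_1 = 14049^2 mod 45961 = 17867.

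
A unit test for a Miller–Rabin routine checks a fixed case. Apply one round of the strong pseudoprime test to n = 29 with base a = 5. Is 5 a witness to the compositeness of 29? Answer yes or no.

n − 1 = 28 = 2^2 · 7, so s = 2 and d = 7.
Repeated squaring mod 29: 5^1 ≡ 5, 5^2 ≡ 25, 5^4 ≡ 16.
7 = 4 + 2 + 1, so 5^7 ≡ 16·25·5 ≡ 28 (mod 29).
x_0 = 5^7 mod 29 = 28.
x_0 = 28 ≡ −1, so 5 is not a witness.

no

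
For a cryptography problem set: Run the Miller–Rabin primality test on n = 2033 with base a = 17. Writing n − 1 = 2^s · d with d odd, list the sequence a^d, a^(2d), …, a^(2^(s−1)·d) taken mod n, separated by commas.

359, 802, 776, 408

n − 1 = 2032 = 2^4 · 127, so s = 4 and d = 127.
x_0 = 17^127 mod 2033 = 359.
x_1 = 359^2 mod 2033 = 802.
x_2 = 802^2 mod 2033 = 776.
x_3 = 776^2 mod 2033 = 408.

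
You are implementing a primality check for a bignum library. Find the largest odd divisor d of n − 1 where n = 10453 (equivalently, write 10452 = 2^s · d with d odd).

Halving: 10452 → 5226 → 2613; 2613 is odd.
So 10452 = 2^2 · 2613.

2613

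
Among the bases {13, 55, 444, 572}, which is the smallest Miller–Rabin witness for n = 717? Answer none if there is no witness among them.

n − 1 = 716 = 2^2 · 179, so s = 2 and d = 179.
Base 13: x_0 = 13^179 mod 717 = 325. x_0 is neither 1 nor 716, so continue squaring. x_1 = 325^2 mod 717 = 226. Reached i = s−1 = 1 without hitting −1: 13 is a Miller–Rabin witness and 717 is composite.
Base 55: x_0 = 55^179 mod 717 = 85. x_0 is neither 1 nor 716, so continue squaring. x_1 = 85^2 mod 717 = 55. Reached i = s−1 = 1 without hitting −1: 55 is a Miller–Rabin witness and 717 is composite.
Base 444: x_0 = 444^179 mod 717 = 567. x_0 is neither 1 nor 716, so continue squaring. x_1 = 567^2 mod 717 = 273. Reached i = s−1 = 1 without hitting −1: 444 is a Miller–Rabin witness and 717 is composite.
Base 572: x_0 = 572^179 mod 717 = 302. x_0 is neither 1 nor 716, so continue squaring. x_1 = 302^2 mod 717 = 145. Reached i = s−1 = 1 without hitting −1: 572 is a Miller–Rabin witness and 717 is composite.
The smallest witness among the given bases is 13.

13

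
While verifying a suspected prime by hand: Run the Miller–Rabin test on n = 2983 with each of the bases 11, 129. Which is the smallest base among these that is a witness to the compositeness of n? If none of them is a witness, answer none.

n − 1 = 2982 = 2^1 · 1491, so s = 1 and d = 1491.
Base 11: x_0 = 11^1491 mod 2983 = 2528. x_0 ∉ {1, 2982} and s = 1, so 11 is a Miller–Rabin witness and 2983 is composite.
Base 129: x_0 = 129^1491 mod 2983 = 2383. x_0 ∉ {1, 2982} and s = 1, so 129 is a Miller–Rabin witness and 2983 is composite.
The smallest witness among the given bases is 11.

11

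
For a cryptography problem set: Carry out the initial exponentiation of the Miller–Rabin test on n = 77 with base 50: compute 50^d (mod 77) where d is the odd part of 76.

n − 1 = 76 = 2^2 · 19, so s = 2 and d = 19.
Repeated squaring mod 77: 50^1 ≡ 50, 50^2 ≡ 36, 50^4 ≡ 64, 50^8 ≡ 15, 50^16 ≡ 71.
19 = 16 + 2 + 1, so 50^19 ≡ 71·36·50 ≡ 57 (mod 77).

57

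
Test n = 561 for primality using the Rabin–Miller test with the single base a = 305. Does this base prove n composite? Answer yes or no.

n − 1 = 560 = 2^4 · 35, so s = 4 and d = 35.
x_0 = 305^35 mod 561 = 560.
x_0 = 560 ≡ −1, so 305 is not a witness.

no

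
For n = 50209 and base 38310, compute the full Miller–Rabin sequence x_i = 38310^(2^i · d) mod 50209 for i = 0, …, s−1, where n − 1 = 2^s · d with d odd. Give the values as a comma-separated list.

11166, 10609, 32512, 30276, 20672

n − 1 = 50208 = 2^5 · 1569, so s = 5 and d = 1569.
x_0 = 38310^1569 mod 50209 = 11166.
x_1 = 11166^2 mod 50209 = 10609.
x_2 = 10609^2 mod 50209 = 32512.
x_3 = 32512^2 mod 50209 = 30276.
x_4 = 30276^2 mod 50209 = 20672.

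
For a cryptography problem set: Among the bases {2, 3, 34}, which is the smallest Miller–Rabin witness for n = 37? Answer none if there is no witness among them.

none

n − 1 = 36 = 2^2 · 9, so s = 2 and d = 9.
Base 2: x_0 = 2^9 mod 37 = 31. x_0 is neither 1 nor 36, so continue squaring. x_1 = 31^2 mod 37 = 36. x_1 ≡ −1, so 2 is not a witness.
Base 3: x_0 = 3^9 mod 37 = 36. x_0 = 36 ≡ −1, so 3 is not a witness.
Base 34: x_0 = 34^9 mod 37 = 1. x_0 = 1, so 34 is not a witness.
No listed base is a witness for 37.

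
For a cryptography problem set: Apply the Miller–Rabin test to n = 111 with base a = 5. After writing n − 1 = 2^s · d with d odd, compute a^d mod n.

32

n − 1 = 110 = 2^1 · 55, so s = 1 and d = 55.
5^55 mod 111 = 32.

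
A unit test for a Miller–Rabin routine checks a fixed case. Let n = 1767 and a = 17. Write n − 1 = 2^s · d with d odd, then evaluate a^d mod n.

530

n − 1 = 1766 = 2^1 · 883, so s = 1 and d = 883.
Repeated squaring mod 1767: 17^1 ≡ 17, 17^2 ≡ 289, 17^4 ≡ 472, 17^8 ≡ 142, 17^16 ≡ 727, 17^32 ≡ 196, 17^64 ≡ 1309, 17^128 ≡ 1258, 17^256 ≡ 1099, 17^512 ≡ 940.
883 = 512 + 256 + 64 + 32 + 16 + 2 + 1, so 17^883 ≡ 940·1099·1309·196·727·289·17 ≡ 530 (mod 1767).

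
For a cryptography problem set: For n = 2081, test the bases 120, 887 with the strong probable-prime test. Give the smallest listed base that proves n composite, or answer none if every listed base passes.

n − 1 = 2080 = 2^5 · 65, so s = 5 and d = 65.
Base 120: x_0 = 120^65 mod 2081 = 1310. x_0 is neither 1 nor 2080, so continue squaring. x_1 = 1310^2 mod 2081 = 1356. x_2 = 1356^2 mod 2081 = 1213. x_3 = 1213^2 mod 2081 = 102. x_4 = 102^2 mod 2081 = 2080. x_4 ≡ −1, so 120 is not a witness.
Base 887: x_0 = 887^65 mod 2081 = 212. x_0 is neither 1 nor 2080, so continue squaring. x_1 = 212^2 mod 2081 = 1243. x_2 = 1243^2 mod 2081 = 947. x_3 = 947^2 mod 2081 = 1979. x_4 = 1979^2 mod 2081 = 2080. x_4 ≡ −1, so 887 is not a witness.
No listed base is a witness for 2081.

none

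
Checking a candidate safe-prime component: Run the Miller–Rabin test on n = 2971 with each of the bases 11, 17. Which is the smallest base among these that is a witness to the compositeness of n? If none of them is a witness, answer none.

none

n − 1 = 2970 = 2^1 · 1485, so s = 1 and d = 1485.
Base 11: x_0 = 11^1485 mod 2971 = 2970. x_0 = 2970 ≡ −1, so 11 is not a witness.
Base 17: x_0 = 17^1485 mod 2971 = 1. x_0 = 1, so 17 is not a witness.
No listed base is a witness for 2971.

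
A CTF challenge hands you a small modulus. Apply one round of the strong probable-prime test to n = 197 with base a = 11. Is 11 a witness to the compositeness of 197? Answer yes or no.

n − 1 = 196 = 2^2 · 49, so s = 2 and d = 49.
x_0 = 11^49 mod 197 = 183.
x_0 is neither 1 nor 196, so continue squaring.
x_1 = 183^2 mod 197 = 196.
x_1 ≡ −1, so 11 is not a witness.

no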